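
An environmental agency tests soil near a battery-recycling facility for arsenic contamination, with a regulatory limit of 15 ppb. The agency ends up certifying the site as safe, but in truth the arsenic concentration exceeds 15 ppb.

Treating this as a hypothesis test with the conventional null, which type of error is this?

The null hypothesis here is that the arsenic concentration is at or below 15 ppb (safe).
'Certifying the site as safe' corresponds to failing to reject H₀.
H₀ was not rejected but H₀ is false — a Type II error (false negative).

Type II error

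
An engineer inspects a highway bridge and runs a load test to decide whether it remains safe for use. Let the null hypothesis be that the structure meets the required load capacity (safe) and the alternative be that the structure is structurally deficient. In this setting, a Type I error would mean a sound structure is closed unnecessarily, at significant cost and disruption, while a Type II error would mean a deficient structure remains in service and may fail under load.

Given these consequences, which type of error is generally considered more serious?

The Type II consequence (a deficient structure remains in service and may fail under load) is more severe than the Type I consequence (a sound structure is closed unnecessarily, at significant cost and disruption).

Type II error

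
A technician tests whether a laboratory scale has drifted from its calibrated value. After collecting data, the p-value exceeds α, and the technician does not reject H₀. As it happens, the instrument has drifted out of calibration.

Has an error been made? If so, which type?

The conventional null hypothesis here is that the instrument is correctly calibrated.
H₀ was not rejected, but H₀ is actually false.
Failing to reject a false null hypothesis is a Type II error (false negative).

Type II error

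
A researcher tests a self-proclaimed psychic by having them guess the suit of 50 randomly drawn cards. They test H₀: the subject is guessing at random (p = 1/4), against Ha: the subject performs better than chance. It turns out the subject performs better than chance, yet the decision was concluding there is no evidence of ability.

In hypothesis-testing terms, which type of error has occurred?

Type II error

'Concluding there is no evidence of ability' corresponds to failing to reject H₀.
H₀ was not rejected but H₀ is false — a Type II error (false negative).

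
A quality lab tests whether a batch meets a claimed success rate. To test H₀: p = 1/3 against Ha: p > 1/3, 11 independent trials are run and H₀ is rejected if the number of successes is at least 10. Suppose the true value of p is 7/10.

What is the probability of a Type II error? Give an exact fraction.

2217524751/2500000000

Under the alternative p = 7/10, S ~ Binomial(11, 7/10); β is the probability the test does not reject, P(S < 10).
Equivalently, β = 1 − P(S ≥ 10) = 2217524751/2500000000.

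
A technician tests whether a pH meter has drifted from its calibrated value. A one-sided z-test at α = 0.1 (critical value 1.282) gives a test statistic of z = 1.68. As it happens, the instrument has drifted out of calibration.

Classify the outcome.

The conventional null hypothesis is that the instrument is correctly calibrated.
Since z = 1.68 > z* = 1.282, H₀ is rejected.
H₀ is false (actually the instrument has drifted out of calibration).
The decision matches the true state — no error.

Neither — the decision is correct.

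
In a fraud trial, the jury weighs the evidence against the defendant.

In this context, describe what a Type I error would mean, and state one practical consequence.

With the conventional null hypothesis that the defendant is innocent:
A Type I error is rejecting H₀ when H₀ is true.
Here that means convicting the defendant when actually the defendant is innocent.

A Type I error would mean concluding that the defendant is guilty when in fact the defendant is innocent. Consequence: an innocent person is convicted and punished.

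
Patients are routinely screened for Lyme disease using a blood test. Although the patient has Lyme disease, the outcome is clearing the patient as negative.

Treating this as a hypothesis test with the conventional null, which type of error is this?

Type II error

The null hypothesis here is that the patient does not have Lyme disease.
'Clearing the patient as negative' corresponds to failing to reject H₀.
H₀ was not rejected but H₀ is false — a Type II error (false negative).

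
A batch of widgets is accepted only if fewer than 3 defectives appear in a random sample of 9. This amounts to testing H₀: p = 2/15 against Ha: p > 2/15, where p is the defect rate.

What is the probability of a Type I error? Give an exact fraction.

4119920576/38443359375

The significance level is the probability, assuming p = 2/15, of seeing 3 or more defectives in 9 draws.
Computing the lower-tail complement: 1 − 34323438799/38443359375 = 4119920576/38443359375.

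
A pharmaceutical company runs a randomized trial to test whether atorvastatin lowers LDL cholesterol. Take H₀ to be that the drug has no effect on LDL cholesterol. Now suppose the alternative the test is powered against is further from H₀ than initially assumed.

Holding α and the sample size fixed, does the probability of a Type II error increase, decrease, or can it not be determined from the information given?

A larger true effect moves the Ha sampling distribution further from the H₀ critical value, making rejection more likely when Ha is true.

It decreases.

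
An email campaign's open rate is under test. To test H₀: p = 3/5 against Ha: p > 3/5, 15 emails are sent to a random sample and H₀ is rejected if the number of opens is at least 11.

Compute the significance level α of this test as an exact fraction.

The Type I error probability is α = P(Y ≥ 11) computed under H₀, where Y ~ Binomial(15, 3/5).
Summing C(15,j)(3/5)^j(2/5)^{15−j} for j = 11,…,15 gives 6630789357/30517578125.

6630789357/30517578125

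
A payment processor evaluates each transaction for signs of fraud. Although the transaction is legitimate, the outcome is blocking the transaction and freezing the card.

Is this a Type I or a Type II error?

The null hypothesis here is that the transaction is legitimate.
'Blocking the transaction and freezing the card' corresponds to rejecting H₀.
H₀ was rejected but H₀ is true — a Type I error (false positive).

Type I error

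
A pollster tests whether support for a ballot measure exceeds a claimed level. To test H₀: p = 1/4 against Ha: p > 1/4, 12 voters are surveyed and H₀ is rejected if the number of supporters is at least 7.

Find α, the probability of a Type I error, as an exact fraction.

119561/8388608

The Type I error probability is α = P(Y ≥ 7) computed under H₀, where Y ~ Binomial(12, 1/4).
Adding the binomial terms for j = 7 through 12 with p = 1/4 yields 119561/8388608.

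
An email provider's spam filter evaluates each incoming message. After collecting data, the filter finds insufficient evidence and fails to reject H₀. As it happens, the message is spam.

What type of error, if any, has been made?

Type II error

The conventional null hypothesis here is that the message is legitimate (not spam).
H₀ was not rejected, but H₀ is actually false.
Failing to reject a false null hypothesis is a Type II error (false negative).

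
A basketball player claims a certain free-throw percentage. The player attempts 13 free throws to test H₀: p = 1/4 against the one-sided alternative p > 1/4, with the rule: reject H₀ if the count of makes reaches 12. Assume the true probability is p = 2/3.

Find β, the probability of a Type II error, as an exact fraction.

Under the alternative p = 2/3, S ~ Binomial(13, 2/3); β is the probability the test does not reject, P(S < 12).
Adding the binomial probabilities P(S=0)+…+P(S=11) at p = 2/3 gives 510961/531441.

510961/531441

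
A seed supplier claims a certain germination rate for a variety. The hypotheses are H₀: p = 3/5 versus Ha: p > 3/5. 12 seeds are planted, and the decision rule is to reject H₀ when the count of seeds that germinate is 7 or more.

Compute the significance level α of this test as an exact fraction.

162404433/244140625

Under H₀, X ~ Binomial(12, 3/5), and α = P(X ≥ 7).
Adding the binomial terms for j = 7 through 12 with p = 3/5 yields 162404433/244140625.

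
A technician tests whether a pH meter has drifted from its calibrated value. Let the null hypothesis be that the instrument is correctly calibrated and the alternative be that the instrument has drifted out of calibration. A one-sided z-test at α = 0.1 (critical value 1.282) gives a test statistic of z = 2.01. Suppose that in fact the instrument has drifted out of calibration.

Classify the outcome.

Since z = 2.01 > z* = 1.282, H₀ is rejected.
H₀ is false (actually the instrument has drifted out of calibration).
The decision matches the true state — no error.

Neither — the decision is correct.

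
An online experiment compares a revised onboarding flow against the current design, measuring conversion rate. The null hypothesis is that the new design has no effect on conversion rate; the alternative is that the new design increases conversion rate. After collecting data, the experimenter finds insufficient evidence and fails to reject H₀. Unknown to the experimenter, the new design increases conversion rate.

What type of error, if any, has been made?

H₀ was not rejected, but H₀ is actually false.
Failing to reject a false null hypothesis is a Type II error (false negative).

Type II error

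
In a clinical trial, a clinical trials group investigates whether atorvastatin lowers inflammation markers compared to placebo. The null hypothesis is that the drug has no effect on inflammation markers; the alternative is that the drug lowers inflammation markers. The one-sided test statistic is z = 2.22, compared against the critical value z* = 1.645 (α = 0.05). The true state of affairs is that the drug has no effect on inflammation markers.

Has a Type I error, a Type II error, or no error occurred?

Type I error

Since z = 2.22 > z* = 1.645, H₀ is rejected.
H₀ is true (actually the drug has no effect on inflammation markers).
Rejecting a true H₀ is a Type I error.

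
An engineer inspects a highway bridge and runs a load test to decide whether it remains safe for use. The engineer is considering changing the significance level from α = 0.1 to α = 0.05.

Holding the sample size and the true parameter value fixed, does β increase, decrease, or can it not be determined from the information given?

Lowering α raises the bar for rejection; under Ha, the test now fails to reject on outcomes it previously would have rejected.

It increases.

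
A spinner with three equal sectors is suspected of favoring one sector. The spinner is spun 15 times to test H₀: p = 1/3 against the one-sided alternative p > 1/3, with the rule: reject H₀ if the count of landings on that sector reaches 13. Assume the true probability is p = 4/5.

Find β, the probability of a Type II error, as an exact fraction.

Under the alternative p = 4/5, X ~ Binomial(15, 4/5); β is the probability the test does not reject, P(X < 13).
Equivalently, β = 1 − P(X ≥ 13) = 18370873741/30517578125.

18370873741/30517578125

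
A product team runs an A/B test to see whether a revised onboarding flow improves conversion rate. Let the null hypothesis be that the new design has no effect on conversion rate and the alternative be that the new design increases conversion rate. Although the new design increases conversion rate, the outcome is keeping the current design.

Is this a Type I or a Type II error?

Type II error

'Keeping the current design' corresponds to failing to reject H₀.
H₀ was not rejected but H₀ is false — a Type II error (false negative).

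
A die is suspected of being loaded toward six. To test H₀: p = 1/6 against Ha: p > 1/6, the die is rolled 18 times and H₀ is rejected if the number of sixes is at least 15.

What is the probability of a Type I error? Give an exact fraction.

26479/25389989167104

α = P(reject H₀ | H₀ true) = P(S ≥ 15 | p = 1/6), with S ~ Binomial(18, 1/6).
Adding the binomial terms for j = 15 through 18 with p = 1/6 yields 26479/25389989167104.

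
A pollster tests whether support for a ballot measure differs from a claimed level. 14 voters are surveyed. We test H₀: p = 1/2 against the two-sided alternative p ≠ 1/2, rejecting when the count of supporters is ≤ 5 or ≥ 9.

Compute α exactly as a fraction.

Under H₀, S ~ Binomial(14, 1/2); α is the probability of landing in either tail, P(S ≤ 5) + P(S ≥ 9).
Each tail has probability (1 + 14 + 91 + 364 + 1001 + 2002)/16384; doubling gives α = 6946/16384 = 3473/8192.

3473/8192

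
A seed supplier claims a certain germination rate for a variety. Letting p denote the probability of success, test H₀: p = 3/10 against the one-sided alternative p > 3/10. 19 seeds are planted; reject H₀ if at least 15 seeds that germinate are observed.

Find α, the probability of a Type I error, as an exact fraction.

Under H₀, S ~ Binomial(19, 3/10), and α = P(S ≥ 15).
Summing C(19,j)(3/10)^j(7/10)^{19−j} for j = 15,…,19 gives 7448847648561/500000000000000000.

7448847648561/500000000000000000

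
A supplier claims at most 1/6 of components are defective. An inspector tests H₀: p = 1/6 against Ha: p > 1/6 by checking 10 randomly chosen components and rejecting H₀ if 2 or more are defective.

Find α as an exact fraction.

10389767/20155392

Under H₀, K ~ Binomial(10, 1/6); the Type I error rate is P(K ≥ 2).
Computing the lower-tail complement: 1 − 9765625/20155392 = 10389767/20155392.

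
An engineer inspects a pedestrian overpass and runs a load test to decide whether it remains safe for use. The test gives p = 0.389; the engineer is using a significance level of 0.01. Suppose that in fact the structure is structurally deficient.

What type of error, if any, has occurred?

The conventional null hypothesis is that the structure meets the required load capacity (safe).
Since p = 0.389 ≥ α = 0.01, H₀ is not rejected.
H₀ is false (actually the structure is structurally deficient).
Failing to reject a false H₀ is a Type II error.

Type II error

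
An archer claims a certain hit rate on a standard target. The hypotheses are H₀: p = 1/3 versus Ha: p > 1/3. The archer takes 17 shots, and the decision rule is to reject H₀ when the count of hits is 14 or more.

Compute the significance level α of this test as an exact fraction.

6019/129140163

Under H₀, X ~ Binomial(17, 1/3), and α = P(X ≥ 14).
Summing C(17,j)(1/3)^j(2/3)^{17−j} for j = 14,…,17 gives 6019/129140163.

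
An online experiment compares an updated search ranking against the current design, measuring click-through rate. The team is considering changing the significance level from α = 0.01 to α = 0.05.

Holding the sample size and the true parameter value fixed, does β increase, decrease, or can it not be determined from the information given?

It decreases.

With a larger α the critical value moves toward the center, so more of the Ha sampling distribution lies in the rejection region.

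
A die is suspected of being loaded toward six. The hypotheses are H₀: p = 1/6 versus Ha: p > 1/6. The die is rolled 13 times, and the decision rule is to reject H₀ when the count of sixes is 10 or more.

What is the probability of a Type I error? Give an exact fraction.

Under H₀, K ~ Binomial(13, 1/6), and α = P(K ≥ 10).
Adding the binomial terms for j = 10 through 13 with p = 1/6 yields 18883/6530347008.

18883/6530347008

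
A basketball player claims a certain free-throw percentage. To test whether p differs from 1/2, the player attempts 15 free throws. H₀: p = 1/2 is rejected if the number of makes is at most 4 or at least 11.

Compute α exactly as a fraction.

The significance level is the null-hypothesis probability of the rejection region {≤4} ∪ {≥11}.
By symmetry, α = 2·P(Y ≤ 4) = 2·(1 + 15 + 105 + 455 + 1365)/32768 = 3882/32768 = 1941/16384.

1941/16384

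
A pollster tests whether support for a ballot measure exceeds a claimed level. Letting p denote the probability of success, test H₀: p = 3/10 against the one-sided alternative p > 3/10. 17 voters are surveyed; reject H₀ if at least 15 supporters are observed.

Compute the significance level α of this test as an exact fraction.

α = P(reject H₀ | H₀ true) = P(X ≥ 15 | p = 3/10), with X ~ Binomial(17, 3/10).
P(X ≥ 15) = Σ_{j=15}^{17} C(17,j)·(3/10)^j·(7/10)^{17-j} = 10087281621/10000000000000000.

10087281621/10000000000000000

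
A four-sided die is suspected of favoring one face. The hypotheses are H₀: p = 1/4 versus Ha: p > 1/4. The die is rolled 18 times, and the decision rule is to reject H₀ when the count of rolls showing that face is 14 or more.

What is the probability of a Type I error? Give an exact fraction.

67831/17179869184

The Type I error probability is α = P(Y ≥ 14) computed under H₀, where Y ~ Binomial(18, 1/4).
Summing C(18,j)(1/4)^j(3/4)^{18−j} for j = 14,…,18 gives 67831/17179869184.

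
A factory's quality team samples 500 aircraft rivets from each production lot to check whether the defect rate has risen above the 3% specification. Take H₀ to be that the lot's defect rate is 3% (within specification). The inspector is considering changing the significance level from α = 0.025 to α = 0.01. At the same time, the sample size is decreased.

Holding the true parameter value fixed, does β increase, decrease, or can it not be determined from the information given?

It increases.

Tightening α shrinks the rejection region. When Ha holds, fewer sample outcomes clear the stricter threshold, so more fall in the acceptance region. A smaller sample increases the standard error, so the sampling distributions under H₀ and Ha overlap more. Both changes push β in the same direction.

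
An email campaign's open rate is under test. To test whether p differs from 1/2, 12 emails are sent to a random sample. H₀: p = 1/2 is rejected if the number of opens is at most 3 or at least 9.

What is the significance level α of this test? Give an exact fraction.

α = P(S ≤ 3 or S ≥ 9 | p = 1/2), S ~ Binomial(12, 1/2).
The two tails are symmetric, so α = 2·(1 + 12 + 66 + 220)/2^12 = 598/4096 = 299/2048.

299/2048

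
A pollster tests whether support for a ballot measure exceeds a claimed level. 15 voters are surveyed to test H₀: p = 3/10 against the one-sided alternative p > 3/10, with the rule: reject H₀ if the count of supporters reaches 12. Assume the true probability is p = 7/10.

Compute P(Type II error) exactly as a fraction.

87891509014119/125000000000000

β = P(fail to reject H₀ | Ha true) = P(K ≤ 11 | p = 7/10), K ~ Binomial(15, 7/10).
Equivalently, β = 1 − P(K ≥ 12) = 87891509014119/125000000000000.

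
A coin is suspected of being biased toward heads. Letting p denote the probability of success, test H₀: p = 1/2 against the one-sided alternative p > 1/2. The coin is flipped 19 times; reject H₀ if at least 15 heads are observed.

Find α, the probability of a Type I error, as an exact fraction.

Under H₀, S ~ Binomial(19, 1/2), and α = P(S ≥ 15).
That's C(19,15) + C(19,16) + C(19,17) + C(19,18) + C(19,19) over 2^19, i.e. (3876 + 969 + 171 + 19 + 1)/524288 = 5036/524288 = 1259/131072.

1259/131072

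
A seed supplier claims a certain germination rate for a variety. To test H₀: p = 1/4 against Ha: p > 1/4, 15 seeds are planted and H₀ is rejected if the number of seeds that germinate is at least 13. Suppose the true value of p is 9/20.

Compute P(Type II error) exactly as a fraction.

32731725032763916841/32768000000000000000

β = P(fail to reject H₀ | Ha true) = P(S ≤ 12 | p = 9/20), S ~ Binomial(15, 9/20).
Adding the binomial probabilities P(S=0)+…+P(S=12) at p = 9/20 gives 32731725032763916841/32768000000000000000.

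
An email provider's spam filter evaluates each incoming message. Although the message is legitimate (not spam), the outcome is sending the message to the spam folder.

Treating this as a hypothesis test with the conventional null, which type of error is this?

The null hypothesis here is that the message is legitimate (not spam).
'Sending the message to the spam folder' corresponds to rejecting H₀.
H₀ was rejected but H₀ is true — a Type I error (false positive).

Type I error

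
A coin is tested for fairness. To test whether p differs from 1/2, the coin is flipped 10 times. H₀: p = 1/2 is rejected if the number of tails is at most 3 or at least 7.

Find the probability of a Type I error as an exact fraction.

11/32

The significance level is the null-hypothesis probability of the rejection region {≤3} ∪ {≥7}.
By symmetry, α = 2·P(S ≤ 3) = 2·(1 + 10 + 45 + 120)/1024 = 352/1024 = 11/32.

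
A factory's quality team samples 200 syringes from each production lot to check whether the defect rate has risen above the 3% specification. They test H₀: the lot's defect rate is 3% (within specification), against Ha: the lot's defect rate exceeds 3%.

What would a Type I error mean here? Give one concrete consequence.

A Type I error would mean concluding that the lot's defect rate exceeds 3% when in fact the lot's defect rate is 3% (within specification). Consequence: an acceptable shipment is needlessly reworked at extra cost.

A Type I error is rejecting H₀ when H₀ is true.
Here that means rejecting the lot and scrapping or reworking it when actually the lot's defect rate is 3% (within specification).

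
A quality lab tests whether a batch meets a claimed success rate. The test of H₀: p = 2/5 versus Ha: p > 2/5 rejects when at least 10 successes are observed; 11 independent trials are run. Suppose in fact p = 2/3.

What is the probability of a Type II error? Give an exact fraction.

163835/177147

β = P(fail to reject H₀ | Ha true) = P(X ≤ 9 | p = 2/3), X ~ Binomial(11, 2/3).
Equivalently, β = 1 − P(X ≥ 10) = 163835/177147.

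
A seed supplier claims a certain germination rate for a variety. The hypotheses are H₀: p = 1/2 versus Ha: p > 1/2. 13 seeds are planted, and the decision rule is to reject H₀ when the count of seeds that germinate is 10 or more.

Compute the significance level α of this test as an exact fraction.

α = P(reject H₀ | H₀ true) = P(Y ≥ 10 | p = 1/2), with Y ~ Binomial(13, 1/2).
Summing the upper tail: (286 + 78 + 13 + 1) / 2^13 = 378/8192 = 189/4096.

189/4096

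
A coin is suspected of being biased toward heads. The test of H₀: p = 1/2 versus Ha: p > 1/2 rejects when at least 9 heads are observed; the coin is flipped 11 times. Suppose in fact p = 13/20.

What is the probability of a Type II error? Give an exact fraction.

Under the alternative p = 13/20, X ~ Binomial(11, 13/20); β is the probability the test does not reject, P(X < 9).
Adding the binomial probabilities P(X=0)+…+P(X=8) at p = 13/20 gives 32762721984671/40960000000000.

32762721984671/40960000000000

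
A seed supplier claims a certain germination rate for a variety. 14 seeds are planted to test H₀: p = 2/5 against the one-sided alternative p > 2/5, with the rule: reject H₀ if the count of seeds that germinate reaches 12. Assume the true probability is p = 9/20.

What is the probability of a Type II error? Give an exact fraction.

A Type II error is failing to reject when Ha holds: with p = 9/20, β = P(Y ≤ 11).
Summing C(14,j)·(9/20)^j·(11/20)^{14-j} for j = 0..11 gives 817437922121895041/819200000000000000.

817437922121895041/819200000000000000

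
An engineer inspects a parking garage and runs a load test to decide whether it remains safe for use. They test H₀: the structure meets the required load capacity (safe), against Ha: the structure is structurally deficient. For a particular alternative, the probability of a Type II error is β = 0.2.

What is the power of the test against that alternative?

0.8

Power = 1 − β = 1 − 0.2 = 0.8.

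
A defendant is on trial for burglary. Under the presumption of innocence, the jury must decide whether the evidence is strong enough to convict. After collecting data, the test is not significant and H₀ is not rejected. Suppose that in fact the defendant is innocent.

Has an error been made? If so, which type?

The conventional null hypothesis here is that the defendant is innocent.
The test retained a true H₀ — the decision matches the true state.

No error — this is a correct decision.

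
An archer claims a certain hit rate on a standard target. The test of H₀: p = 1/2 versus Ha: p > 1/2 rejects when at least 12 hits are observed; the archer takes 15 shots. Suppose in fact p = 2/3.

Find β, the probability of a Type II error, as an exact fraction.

Under the alternative p = 2/3, S ~ Binomial(15, 2/3); β is the probability the test does not reject, P(S < 12).
Equivalently, β = 1 − P(S ≥ 12) = 11346539/14348907.

11346539/14348907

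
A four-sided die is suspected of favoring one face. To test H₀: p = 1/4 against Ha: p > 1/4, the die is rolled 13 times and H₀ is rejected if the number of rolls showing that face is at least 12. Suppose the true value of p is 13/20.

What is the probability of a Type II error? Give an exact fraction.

Under the alternative p = 13/20, K ~ Binomial(13, 13/20); β is the probability the test does not reject, P(K < 12).
Equivalently, β = 1 − P(K ≥ 12) = 9937124893407747/10240000000000000.

9937124893407747/10240000000000000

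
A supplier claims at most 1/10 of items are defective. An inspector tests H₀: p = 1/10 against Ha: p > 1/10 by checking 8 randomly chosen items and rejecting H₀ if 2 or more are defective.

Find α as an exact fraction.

18689527/100000000

α = P(reject H₀ | H₀ true) = P(Y ≥ 2 | p = 1/10), Y ~ Binomial(8, 1/10).
α = 1 − P(Y ≤ 1) = 1 − 81310473/100000000 = 18689527/100000000.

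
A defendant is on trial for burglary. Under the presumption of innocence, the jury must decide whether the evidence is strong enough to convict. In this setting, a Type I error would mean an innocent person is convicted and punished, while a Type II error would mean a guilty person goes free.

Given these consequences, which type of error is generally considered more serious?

Type I error

The Type I consequence (an innocent person is convicted and punished) is more severe than the Type II consequence (a guilty person goes free).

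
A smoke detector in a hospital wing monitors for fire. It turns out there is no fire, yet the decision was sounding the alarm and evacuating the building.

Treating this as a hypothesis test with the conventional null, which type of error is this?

Type I error

The null hypothesis here is that there is no fire.
'Sounding the alarm and evacuating the building' corresponds to rejecting H₀.
H₀ was rejected but H₀ is true — a Type I error (false positive).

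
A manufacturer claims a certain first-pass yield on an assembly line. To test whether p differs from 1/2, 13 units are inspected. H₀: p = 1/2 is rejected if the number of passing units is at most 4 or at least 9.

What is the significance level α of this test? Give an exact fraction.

α = P(X ≤ 4 or X ≥ 9 | p = 1/2), X ~ Binomial(13, 1/2).
Each tail has probability (1 + 13 + 78 + 286 + 715)/8192; doubling gives α = 2186/8192 = 1093/4096.

1093/4096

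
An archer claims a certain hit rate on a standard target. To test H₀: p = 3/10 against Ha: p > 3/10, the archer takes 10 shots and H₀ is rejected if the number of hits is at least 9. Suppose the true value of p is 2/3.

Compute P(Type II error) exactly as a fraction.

A Type II error is failing to reject when Ha holds: with p = 2/3, β = P(S ≤ 8).
Summing C(10,j)·(2/3)^j·(1/3)^{10-j} for j = 0..8 gives 17635/19683.

17635/19683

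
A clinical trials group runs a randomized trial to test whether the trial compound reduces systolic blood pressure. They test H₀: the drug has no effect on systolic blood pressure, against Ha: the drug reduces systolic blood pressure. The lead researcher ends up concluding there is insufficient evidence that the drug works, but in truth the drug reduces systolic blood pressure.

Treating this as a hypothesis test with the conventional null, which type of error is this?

'Concluding there is insufficient evidence that the drug works' corresponds to failing to reject H₀.
H₀ was not rejected but H₀ is false — a Type II error (false negative).

Type II error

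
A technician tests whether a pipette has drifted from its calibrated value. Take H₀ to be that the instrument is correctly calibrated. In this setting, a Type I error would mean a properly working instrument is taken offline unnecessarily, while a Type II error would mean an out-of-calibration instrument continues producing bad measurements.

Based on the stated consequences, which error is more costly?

The Type II consequence (an out-of-calibration instrument continues producing bad measurements) is more severe than the Type I consequence (a properly working instrument is taken offline unnecessarily).

Type II error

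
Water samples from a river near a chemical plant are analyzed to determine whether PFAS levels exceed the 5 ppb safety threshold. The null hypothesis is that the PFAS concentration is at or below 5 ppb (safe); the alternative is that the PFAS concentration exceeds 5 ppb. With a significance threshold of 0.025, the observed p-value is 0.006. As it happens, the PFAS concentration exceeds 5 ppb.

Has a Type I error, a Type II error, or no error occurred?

Since p = 0.006 < α = 0.025, H₀ is rejected.
H₀ is false (actually the PFAS concentration exceeds 5 ppb).
The decision matches the true state — no error.

Neither — the decision is correct.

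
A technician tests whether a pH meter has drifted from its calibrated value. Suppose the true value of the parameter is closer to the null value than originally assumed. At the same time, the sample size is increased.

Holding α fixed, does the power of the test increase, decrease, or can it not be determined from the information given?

The first change alone would make β increase; the second alone would make β decrease. Which effect dominates depends on the magnitudes, which are not given.
Since power = 1 − β, the effect on power is likewise indeterminate.

Cannot be determined from the information given.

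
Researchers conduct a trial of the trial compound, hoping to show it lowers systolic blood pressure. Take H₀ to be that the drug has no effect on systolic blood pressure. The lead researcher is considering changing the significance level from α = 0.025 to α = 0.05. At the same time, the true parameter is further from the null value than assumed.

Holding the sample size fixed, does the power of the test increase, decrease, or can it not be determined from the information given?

It increases.

A larger α widens the rejection region, so when the alternative is true more outcomes lead to rejection — failing to reject becomes less likely. A larger true effect moves the Ha sampling distribution further from the H₀ critical value, making rejection more likely when Ha is true. Both changes push β in the same direction.
Since power = 1 − β and β decreases, power increases.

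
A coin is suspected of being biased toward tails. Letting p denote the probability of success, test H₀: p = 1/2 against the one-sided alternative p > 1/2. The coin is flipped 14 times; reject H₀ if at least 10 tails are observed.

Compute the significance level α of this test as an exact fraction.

1471/16384

The Type I error probability is α = P(X ≥ 10) computed under H₀, where X ~ Binomial(14, 1/2).
P(X ≥ 10) = [C(14,10) + C(14,11) + C(14,12) + C(14,13) + C(14,14)] / 2^14 = (1001 + 364 + 91 + 14 + 1) / 16384 = 1471/16384.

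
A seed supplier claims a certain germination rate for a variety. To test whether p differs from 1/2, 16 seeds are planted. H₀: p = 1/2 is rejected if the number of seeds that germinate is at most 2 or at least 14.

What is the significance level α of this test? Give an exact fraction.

The significance level is the null-hypothesis probability of the rejection region {≤2} ∪ {≥14}.
By symmetry, α = 2·P(X ≤ 2) = 2·(1 + 16 + 120)/65536 = 274/65536 = 137/32768.

137/32768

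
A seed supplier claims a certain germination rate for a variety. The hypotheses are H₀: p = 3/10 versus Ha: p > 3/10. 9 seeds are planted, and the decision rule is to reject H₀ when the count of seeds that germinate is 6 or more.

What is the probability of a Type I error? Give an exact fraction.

12647421/500000000

Under H₀, S ~ Binomial(9, 3/10), and α = P(S ≥ 6).
P(S ≥ 6) = Σ_{j=6}^{9} C(9,j)·(3/10)^j·(7/10)^{9-j} = 12647421/500000000.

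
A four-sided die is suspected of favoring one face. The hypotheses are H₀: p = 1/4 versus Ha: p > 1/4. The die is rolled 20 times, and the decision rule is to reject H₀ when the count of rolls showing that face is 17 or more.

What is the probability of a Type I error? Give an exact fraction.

The Type I error probability is α = P(S ≥ 17) computed under H₀, where S ~ Binomial(20, 1/4).
Summing C(20,j)(1/4)^j(3/4)^{20−j} for j = 17,…,20 gives 32551/1099511627776.

32551/1099511627776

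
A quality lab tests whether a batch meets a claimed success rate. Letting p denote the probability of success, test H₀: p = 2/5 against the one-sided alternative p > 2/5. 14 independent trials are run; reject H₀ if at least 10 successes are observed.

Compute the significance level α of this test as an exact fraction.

α = P(reject H₀ | H₀ true) = P(X ≥ 10 | p = 2/5), with X ~ Binomial(14, 2/5).
Adding the binomial terms for j = 10 through 14 with p = 2/5 yields 21373952/1220703125.

21373952/1220703125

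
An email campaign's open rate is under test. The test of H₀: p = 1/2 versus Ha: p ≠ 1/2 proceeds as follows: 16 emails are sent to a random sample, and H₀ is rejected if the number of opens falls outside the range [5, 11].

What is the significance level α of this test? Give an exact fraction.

Under H₀, S ~ Binomial(16, 1/2); α is the probability of landing in either tail, P(S ≤ 4) + P(S ≥ 12).
The two tails are symmetric, so α = 2·(1 + 16 + 120 + 560 + 1820)/2^16 = 5034/65536 = 2517/32768.

2517/32768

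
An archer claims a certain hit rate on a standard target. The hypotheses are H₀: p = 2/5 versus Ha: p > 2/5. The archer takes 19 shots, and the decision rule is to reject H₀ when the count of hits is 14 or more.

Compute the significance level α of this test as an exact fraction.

The Type I error probability is α = P(X ≥ 14) computed under H₀, where X ~ Binomial(19, 2/5).
Adding the binomial terms for j = 14 through 19 with p = 2/5 yields 58514210816/19073486328125.

58514210816/19073486328125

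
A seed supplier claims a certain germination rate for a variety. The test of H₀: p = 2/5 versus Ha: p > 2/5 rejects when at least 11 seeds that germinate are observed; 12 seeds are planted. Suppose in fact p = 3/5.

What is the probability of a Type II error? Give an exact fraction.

A Type II error is failing to reject when Ha holds: with p = 3/5, β = P(X ≤ 10).
Summing C(12,j)·(3/5)^j·(2/5)^{12-j} for j = 0..10 gives 239357656/244140625.

239357656/244140625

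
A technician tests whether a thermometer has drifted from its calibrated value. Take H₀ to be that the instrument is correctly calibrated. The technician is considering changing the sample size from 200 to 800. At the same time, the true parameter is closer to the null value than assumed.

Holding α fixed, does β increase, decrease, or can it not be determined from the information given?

The first change alone would make β decrease; the second alone would make β increase. Which effect dominates depends on the magnitudes, which are not given.

Cannot be determined from the information given.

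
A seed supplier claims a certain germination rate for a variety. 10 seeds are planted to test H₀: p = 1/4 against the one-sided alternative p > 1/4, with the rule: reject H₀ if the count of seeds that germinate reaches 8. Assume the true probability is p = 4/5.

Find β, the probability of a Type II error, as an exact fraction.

A Type II error is failing to reject when Ha holds: with p = 4/5, β = P(Y ≤ 7).
Summing C(10,j)·(4/5)^j·(1/5)^{10-j} for j = 0..7 gives 3146489/9765625.

3146489/9765625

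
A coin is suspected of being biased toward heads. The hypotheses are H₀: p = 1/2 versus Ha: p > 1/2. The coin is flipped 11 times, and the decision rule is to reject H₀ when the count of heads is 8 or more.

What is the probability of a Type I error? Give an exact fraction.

α = P(reject H₀ | H₀ true) = P(Y ≥ 8 | p = 1/2), with Y ~ Binomial(11, 1/2).
Summing the upper tail: (165 + 55 + 11 + 1) / 2^11 = 232/2048 = 29/256.

29/256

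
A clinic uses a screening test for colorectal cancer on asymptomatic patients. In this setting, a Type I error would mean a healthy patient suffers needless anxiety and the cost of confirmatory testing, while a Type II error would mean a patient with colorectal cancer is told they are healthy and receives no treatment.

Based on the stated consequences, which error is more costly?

The Type II consequence (a patient with colorectal cancer is told they are healthy and receives no treatment) is more severe than the Type I consequence (a healthy patient suffers needless anxiety and the cost of confirmatory testing).

Type II error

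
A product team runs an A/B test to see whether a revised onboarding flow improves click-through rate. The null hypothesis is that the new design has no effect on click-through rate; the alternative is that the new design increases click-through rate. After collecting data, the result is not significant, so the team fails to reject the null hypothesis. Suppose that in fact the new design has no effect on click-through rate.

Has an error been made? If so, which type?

The test retained a true H₀ — the decision matches the true state.

Neither — the decision is correct.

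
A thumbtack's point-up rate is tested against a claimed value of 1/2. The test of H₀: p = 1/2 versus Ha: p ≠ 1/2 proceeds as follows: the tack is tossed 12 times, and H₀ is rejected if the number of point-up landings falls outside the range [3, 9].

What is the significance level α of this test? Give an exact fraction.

79/2048

α = P(S ≤ 2 or S ≥ 10 | p = 1/2), S ~ Binomial(12, 1/2).
The two tails are symmetric, so α = 2·(1 + 12 + 66)/2^12 = 158/4096 = 79/2048.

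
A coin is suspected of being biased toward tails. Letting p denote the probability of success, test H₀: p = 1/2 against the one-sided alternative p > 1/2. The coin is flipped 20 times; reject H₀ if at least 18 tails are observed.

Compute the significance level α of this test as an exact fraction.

α = P(reject H₀ | H₀ true) = P(Y ≥ 18 | p = 1/2), with Y ~ Binomial(20, 1/2).
Summing the upper tail: (190 + 20 + 1) / 2^20 = 211/1048576.

211/1048576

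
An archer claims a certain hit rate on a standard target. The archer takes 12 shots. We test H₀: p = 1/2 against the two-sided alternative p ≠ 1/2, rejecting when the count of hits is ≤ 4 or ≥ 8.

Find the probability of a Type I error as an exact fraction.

The significance level is the null-hypothesis probability of the rejection region {≤4} ∪ {≥8}.
Each tail has probability (1 + 12 + 66 + 220 + 495)/4096; doubling gives α = 1588/4096 = 397/1024.

397/1024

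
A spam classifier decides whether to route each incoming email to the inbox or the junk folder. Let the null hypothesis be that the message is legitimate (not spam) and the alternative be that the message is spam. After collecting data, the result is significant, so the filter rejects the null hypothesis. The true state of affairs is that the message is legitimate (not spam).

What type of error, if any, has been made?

Type I error

H₀ was rejected, but H₀ is actually true.
Rejecting a true null hypothesis is a Type I error (false positive).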